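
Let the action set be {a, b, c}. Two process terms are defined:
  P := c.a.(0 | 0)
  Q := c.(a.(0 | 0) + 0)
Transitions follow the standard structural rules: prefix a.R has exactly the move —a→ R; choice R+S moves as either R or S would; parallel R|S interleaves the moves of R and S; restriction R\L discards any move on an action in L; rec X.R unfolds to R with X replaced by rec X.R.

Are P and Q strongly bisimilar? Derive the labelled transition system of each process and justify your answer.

P's transition system — 3 states:
  m0 = c.a.(0 | 0) → ··c··> m1
  m1 = a.(0 | 0) → ··a··> m2
  m2 = 0 | 0 → ·
Q's transition system — 3 states:
  n0 = c.(a.(0 | 0) + 0) → ··c··> n1
  n1 = a.(0 | 0) + 0 → ··a··> n2
  n2 = 0 | 0 → ·
Partition-refinement fixed point:
  B0 = {m0, n0}
  B1 = {m1, n1}
  B2 = {m2, n2}
m0 ∈ B0, n0 ∈ B0 → same block

YES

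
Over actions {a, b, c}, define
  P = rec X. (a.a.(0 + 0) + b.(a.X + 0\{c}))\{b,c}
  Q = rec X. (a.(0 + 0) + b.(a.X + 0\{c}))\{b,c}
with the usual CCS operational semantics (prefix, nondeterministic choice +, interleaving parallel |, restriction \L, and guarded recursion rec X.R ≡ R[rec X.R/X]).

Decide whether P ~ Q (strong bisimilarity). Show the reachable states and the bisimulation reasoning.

LTS(P): 3 reachable states
  p0 = rec X. (a.a.(0 + 0) + b.(a.X + 0\{c}))\{b,c} :: ··a··> p1
  p1 = (a.(0 + 0))\{b,c} :: ··a··> p2
  p2 = (0 + 0)\{b,c} :: stopped
LTS(Q): 2 reachable states
  q0 = rec X. (a.(0 + 0) + b.(a.X + 0\{c}))\{b,c} :: ··a··> q1
  q1 = (0 + 0)\{b,c} :: stopped
Partition-refinement fixed point:
  B0 = {p0}
  B1 = {p1, q0}
  B2 = {p2, q1}
p0 ∈ B0, q0 ∈ B1 → different blocks

NO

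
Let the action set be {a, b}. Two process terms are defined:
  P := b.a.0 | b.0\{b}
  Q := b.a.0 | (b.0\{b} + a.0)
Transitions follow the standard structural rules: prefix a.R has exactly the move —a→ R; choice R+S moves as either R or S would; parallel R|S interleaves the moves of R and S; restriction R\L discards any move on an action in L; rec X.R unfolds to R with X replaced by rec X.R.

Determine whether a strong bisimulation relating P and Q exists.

not bisimilar

P's transition system — 6 states:
  m0 = b.a.0 | b.0\{b} → =b=> m1, =b=> m2
  m1 = a.0 | b.0\{b} → =a=> m3, =b=> m4
  m2 = b.a.0 | 0\{b} → =b=> m4
  m3 = 0 | b.0\{b} → =b=> m5
  m4 = a.0 | 0\{b} → =a=> m5
  m5 = 0 | 0\{b} → ·
Q's transition system — 9 states:
  n0 = b.a.0 | (b.0\{b} + a.0) → =a=> n1, =b=> n2, =b=> n3
  n1 = b.a.0 | 0 → =b=> n4
  n2 = a.0 | (b.0\{b} + a.0) → =a=> n4, =a=> n5, =b=> n6
  n3 = b.a.0 | 0\{b} → =b=> n6
  n4 = a.0 | 0 → =a=> n7
  n5 = 0 | (b.0\{b} + a.0) → =a=> n7, =b=> n8
  n6 = a.0 | 0\{b} → =a=> n8
  n7 = 0 | 0 → ·
  n8 = 0 | 0\{b} → ·
Coarsest stable partition (strong bisimilarity classes):
  B0 = {m0}
  B1 = {m2, n1, n3}
  B2 = {m4, n4, n6}
  B3 = {m5, n7, n8}
  B4 = {m1}
  B5 = {m3}
  B6 = {n0}
  B7 = {n2}
  B8 = {n5}
m0 ∈ B0, n0 ∈ B6 → different blocks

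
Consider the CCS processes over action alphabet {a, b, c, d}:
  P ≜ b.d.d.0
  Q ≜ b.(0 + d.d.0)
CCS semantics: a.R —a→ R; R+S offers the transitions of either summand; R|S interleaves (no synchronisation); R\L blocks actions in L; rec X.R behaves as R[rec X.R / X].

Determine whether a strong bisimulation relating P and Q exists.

bisimilar

LTS(P): 4 reachable states
  p0 = b.d.d.0 :: ··b··> p1
  p1 = d.d.0 :: ··d··> p2
  p2 = d.0 :: ··d··> p3
  p3 = 0 :: deadlocked
LTS(Q): 4 reachable states
  q0 = b.(0 + d.d.0) :: ··b··> q1
  q1 = 0 + d.d.0 :: ··d··> q2
  q2 = d.0 :: ··d··> q3
  q3 = 0 :: deadlocked
Bisimilarity quotient blocks:
  B0 = {p0, q0}
  B1 = {p1, q1}
  B2 = {p2, q2}
  B3 = {p3, q3}
p0 ∈ B0, q0 ∈ B0 → same block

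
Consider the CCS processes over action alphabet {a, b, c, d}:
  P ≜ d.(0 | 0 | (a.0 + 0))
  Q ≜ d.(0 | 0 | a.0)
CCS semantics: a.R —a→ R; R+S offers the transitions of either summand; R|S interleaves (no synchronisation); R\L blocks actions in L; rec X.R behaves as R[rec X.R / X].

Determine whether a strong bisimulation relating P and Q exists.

YES

P's transition system — 3 states:
  s0 = d.(0 | 0 | (a.0 + 0)) :: —d→ s1
  s1 = 0 | 0 | (a.0 + 0) :: —a→ s2
  s2 = 0 | 0 | 0 :: stopped
Q's transition system — 3 states:
  t0 = d.(0 | 0 | a.0) :: —d→ t1
  t1 = 0 | 0 | a.0 :: —a→ t2
  t2 = 0 | 0 | 0 :: stopped
Partition-refinement fixed point:
  B0 = {s0, t0}
  B1 = {s1, t1}
  B2 = {s2, t2}
s0 ∈ B0, t0 ∈ B0 → same block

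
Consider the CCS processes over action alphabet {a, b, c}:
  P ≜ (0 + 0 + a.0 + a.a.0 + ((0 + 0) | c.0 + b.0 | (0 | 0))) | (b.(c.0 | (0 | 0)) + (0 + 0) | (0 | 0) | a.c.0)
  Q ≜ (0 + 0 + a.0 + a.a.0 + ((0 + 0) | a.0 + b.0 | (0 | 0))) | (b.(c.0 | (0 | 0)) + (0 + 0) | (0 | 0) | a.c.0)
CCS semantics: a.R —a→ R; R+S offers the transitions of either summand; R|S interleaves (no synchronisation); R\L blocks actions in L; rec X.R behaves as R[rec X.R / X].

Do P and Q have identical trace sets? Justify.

P's transition system — 25 states:
  s0 = (0 + 0 + a.0 + a.a.0 + ((0 + 0) | c.0 + b.0 | (0 | 0))) | (b.(c.0 | (0 | 0)) + (0 + 0) | (0 | 0) | a.c.0) has moves =a=> s1, =a=> s2, =a=> s3, =b=> s4, =b=> s5, =c=> s6
  s1 = (0 + 0 + a.0 + a.a.0 + ((0 + 0) | c.0 + b.0 | (0 | 0))) | ((0 + 0) | (0 | 0) | c.0) has moves =a=> s7, =a=> s8, =b=> s9, =c=> s10, =c=> s11
  s2 = 0 | (b.(c.0 | (0 | 0)) + (0 + 0) | (0 | 0) | a.c.0) has moves =a=> s7, =b=> s12
  s3 = a.0 | (b.(c.0 | (0 | 0)) + (0 + 0) | (0 | 0) | a.c.0) has moves =a=> s2, =a=> s8, =b=> s13
  s4 = (0 + 0 + a.0 + a.a.0 + ((0 + 0) | c.0 + b.0 | (0 | 0))) | (c.0 | (0 | 0)) has moves =a=> s12, =a=> s13, =b=> s14, =c=> s15, =c=> s16
  s5 = 0 | (0 | 0) | (b.(c.0 | (0 | 0)) + (0 + 0) | (0 | 0) | a.c.0) has moves =a=> s9, =b=> s14
  s6 = (0 + 0) | 0 | (b.(c.0 | (0 | 0)) + (0 + 0) | (0 | 0) | a.c.0) has moves =a=> s11, =b=> s16
  s7 = 0 | ((0 + 0) | (0 | 0) | c.0) has moves =c=> s17
  s8 = a.0 | ((0 + 0) | (0 | 0) | c.0) has moves =a=> s7, =c=> s18
  s9 = 0 | (0 | 0) | ((0 + 0) | (0 | 0) | c.0) has moves =c=> s19
  s10 = (0 + 0 + a.0 + a.a.0 + ((0 + 0) | c.0 + b.0 | (0 | 0))) | ((0 + 0) | (0 | 0) | 0) has moves =a=> s17, =a=> s18, =b=> s19, =c=> s20
  s11 = (0 + 0) | 0 | ((0 + 0) | (0 | 0) | c.0) has moves =c=> s20
  s12 = 0 | (c.0 | (0 | 0)) has moves =c=> s21
  s13 = a.0 | (c.0 | (0 | 0)) has moves =a=> s12, =c=> s22
  s14 = 0 | (0 | 0) | (c.0 | (0 | 0)) has moves =c=> s23
  s15 = (0 + 0 + a.0 + a.a.0 + ((0 + 0) | c.0 + b.0 | (0 | 0))) | (0 | (0 | 0)) has moves =a=> s21, =a=> s22, =b=> s23, =c=> s24
  s16 = (0 + 0) | 0 | (c.0 | (0 | 0)) has moves =c=> s24
  s17 = 0 | ((0 + 0) | (0 | 0) | 0) has moves (no moves)
  s18 = a.0 | ((0 + 0) | (0 | 0) | 0) has moves =a=> s17
  s19 = 0 | (0 | 0) | ((0 + 0) | (0 | 0) | 0) has moves (no moves)
  s20 = (0 + 0) | 0 | ((0 + 0) | (0 | 0) | 0) has moves (no moves)
  s21 = 0 | (0 | (0 | 0)) has moves (no moves)
  s22 = a.0 | (0 | (0 | 0)) has moves =a=> s21
  s23 = 0 | (0 | 0) | (0 | (0 | 0)) has moves (no moves)
  s24 = (0 + 0) | 0 | (0 | (0 | 0)) has moves (no moves)
Q's transition system — 25 states:
  t0 = (0 + 0 + a.0 + a.a.0 + ((0 + 0) | a.0 + b.0 | (0 | 0))) | (b.(c.0 | (0 | 0)) + (0 + 0) | (0 | 0) | a.c.0) has moves =a=> t1, =a=> t2, =a=> t3, =a=> t4, =b=> t5, =b=> t6
  t1 = (0 + 0 + a.0 + a.a.0 + ((0 + 0) | a.0 + b.0 | (0 | 0))) | ((0 + 0) | (0 | 0) | c.0) has moves =a=> t7, =a=> t8, =a=> t9, =b=> t10, =c=> t11
  t2 = (0 + 0) | 0 | (b.(c.0 | (0 | 0)) + (0 + 0) | (0 | 0) | a.c.0) has moves =a=> t7, =b=> t12
  t3 = 0 | (b.(c.0 | (0 | 0)) + (0 + 0) | (0 | 0) | a.c.0) has moves =a=> t8, =b=> t13
  t4 = a.0 | (b.(c.0 | (0 | 0)) + (0 + 0) | (0 | 0) | a.c.0) has moves =a=> t3, =a=> t9, =b=> t14
  t5 = (0 + 0 + a.0 + a.a.0 + ((0 + 0) | a.0 + b.0 | (0 | 0))) | (c.0 | (0 | 0)) has moves =a=> t12, =a=> t13, =a=> t14, =b=> t15, =c=> t16
  t6 = 0 | (0 | 0) | (b.(c.0 | (0 | 0)) + (0 + 0) | (0 | 0) | a.c.0) has moves =a=> t10, =b=> t15
  t7 = (0 + 0) | 0 | ((0 + 0) | (0 | 0) | c.0) has moves =c=> t17
  t8 = 0 | ((0 + 0) | (0 | 0) | c.0) has moves =c=> t18
  t9 = a.0 | ((0 + 0) | (0 | 0) | c.0) has moves =a=> t8, =c=> t19
  t10 = 0 | (0 | 0) | ((0 + 0) | (0 | 0) | c.0) has moves =c=> t20
  t11 = (0 + 0 + a.0 + a.a.0 + ((0 + 0) | a.0 + b.0 | (0 | 0))) | ((0 + 0) | (0 | 0) | 0) has moves =a=> t17, =a=> t18, =a=> t19, =b=> t20
  t12 = (0 + 0) | 0 | (c.0 | (0 | 0)) has moves =c=> t21
  t13 = 0 | (c.0 | (0 | 0)) has moves =c=> t22
  t14 = a.0 | (c.0 | (0 | 0)) has moves =a=> t13, =c=> t23
  t15 = 0 | (0 | 0) | (c.0 | (0 | 0)) has moves =c=> t24
  t16 = (0 + 0 + a.0 + a.a.0 + ((0 + 0) | a.0 + b.0 | (0 | 0))) | (0 | (0 | 0)) has moves =a=> t21, =a=> t22, =a=> t23, =b=> t24
  t17 = (0 + 0) | 0 | ((0 + 0) | (0 | 0) | 0) has moves (no moves)
  t18 = 0 | ((0 + 0) | (0 | 0) | 0) has moves (no moves)
  t19 = a.0 | ((0 + 0) | (0 | 0) | 0) has moves =a=> t18
  t20 = 0 | (0 | 0) | ((0 + 0) | (0 | 0) | 0) has moves (no moves)
  t21 = (0 + 0) | 0 | (0 | (0 | 0)) has moves (no moves)
  t22 = 0 | (0 | (0 | 0)) has moves (no moves)
  t23 = a.0 | (0 | (0 | 0)) has moves =a=> t22
  t24 = 0 | (0 | 0) | (0 | (0 | 0)) has moves (no moves)
Run σ = ⟨c⟩ on P: start {s0}
  [1] c ⇒ {s6}
  P completes σ.
Run σ = ⟨c⟩ on Q: start {t0}
  [1] c ⇒ no successor for Q

trace-distinct — witness ⟨c⟩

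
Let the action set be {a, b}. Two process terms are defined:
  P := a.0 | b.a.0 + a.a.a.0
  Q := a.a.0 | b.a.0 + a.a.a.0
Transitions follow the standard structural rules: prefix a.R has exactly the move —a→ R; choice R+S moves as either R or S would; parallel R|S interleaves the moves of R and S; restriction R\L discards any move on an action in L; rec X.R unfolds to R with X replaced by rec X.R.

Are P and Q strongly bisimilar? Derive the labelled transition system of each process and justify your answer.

P's transition system — 9 states:
  m0 = a.0 | b.a.0 + a.a.a.0 has moves -a-> m1, -a-> m2, -b-> m3
  m1 = 0 | b.a.0 has moves -b-> m4
  m2 = a.a.0 has moves -a-> m5
  m3 = a.0 | a.0 has moves -a-> m4, -a-> m6
  m4 = 0 | a.0 has moves -a-> m7
  m5 = a.0 has moves -a-> m8
  m6 = a.0 | 0 has moves -a-> m7
  m7 = 0 | 0 has moves stopped
  m8 = 0 has moves stopped
Q's transition system — 12 states:
  n0 = a.a.0 | b.a.0 + a.a.a.0 has moves -a-> n1, -a-> n2, -b-> n3
  n1 = a.0 | b.a.0 has moves -a-> n4, -b-> n5
  n2 = a.a.0 has moves -a-> n6
  n3 = a.a.0 | a.0 has moves -a-> n5, -a-> n7
  n4 = 0 | b.a.0 has moves -b-> n8
  n5 = a.0 | a.0 has moves -a-> n8, -a-> n9
  n6 = a.0 has moves -a-> n10
  n7 = a.a.0 | 0 has moves -a-> n9
  n8 = 0 | a.0 has moves -a-> n11
  n9 = a.0 | 0 has moves -a-> n11
  n10 = 0 has moves stopped
  n11 = 0 | 0 has moves stopped
Bisimilarity quotient blocks:
  B0 = {m0}
  B1 = {m1, n4}
  B2 = {m4, m5, m6, n6, n8, n9}
  B3 = {m7, m8, n10, n11}
  B4 = {m2, m3, n2, n5, n7}
  B5 = {n0}
  B6 = {n3}
  B7 = {n1}
m0 ∈ B0, n0 ∈ B5 → different blocks

NO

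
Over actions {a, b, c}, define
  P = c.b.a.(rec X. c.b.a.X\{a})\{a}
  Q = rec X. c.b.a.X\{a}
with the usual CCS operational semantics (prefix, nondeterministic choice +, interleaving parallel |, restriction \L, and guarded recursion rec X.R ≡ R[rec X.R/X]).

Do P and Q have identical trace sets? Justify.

Reachable graph of P (6 states):
  u0 = c.b.a.(rec X. c.b.a.X\{a})\{a} → =c=> u1
  u1 = b.a.(rec X. c.b.a.X\{a})\{a} → =b=> u2
  u2 = a.(rec X. c.b.a.X\{a})\{a} → =a=> u3
  u3 = (rec X. c.b.a.X\{a})\{a} → =c=> u4
  u4 = (b.a.(rec X. c.b.a.X\{a})\{a})\{a} → =b=> u5
  u5 = (a.(rec X. c.b.a.X\{a})\{a})\{a} → stopped
Reachable graph of Q (6 states):
  v0 = rec X. c.b.a.X\{a} → =c=> v1
  v1 = b.a.(rec X. c.b.a.X\{a})\{a} → =b=> v2
  v2 = a.(rec X. c.b.a.X\{a})\{a} → =a=> v3
  v3 = (rec X. c.b.a.X\{a})\{a} → =c=> v4
  v4 = (b.a.(rec X. c.b.a.X\{a})\{a})\{a} → =b=> v5
  v5 = (a.(rec X. c.b.a.X\{a})\{a})\{a} → stopped
Partition-refinement fixed point:
  B0 = {u0, v0}
  B1 = {u1, v1}
  B2 = {u2, v2}
  B3 = {u3, v3}
  B4 = {u4, v4}
  B5 = {u5, v5}
u0 ∈ B0, v0 ∈ B0 → same block
Bisimilar ⇒ trace-equivalent.

traces(P) = traces(Q)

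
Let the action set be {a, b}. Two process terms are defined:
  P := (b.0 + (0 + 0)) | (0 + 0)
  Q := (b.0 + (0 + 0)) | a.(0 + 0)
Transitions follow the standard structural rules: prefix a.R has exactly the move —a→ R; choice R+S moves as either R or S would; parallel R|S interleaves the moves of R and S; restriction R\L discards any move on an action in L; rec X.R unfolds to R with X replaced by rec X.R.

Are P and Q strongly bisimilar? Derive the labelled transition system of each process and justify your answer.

P's transition system — 2 states:
  p0 = (b.0 + (0 + 0)) | (0 + 0) :: —b→ p1
  p1 = 0 | (0 + 0) :: stopped
Q's transition system — 4 states:
  q0 = (b.0 + (0 + 0)) | a.(0 + 0) :: —a→ q1, —b→ q2
  q1 = (b.0 + (0 + 0)) | (0 + 0) :: —b→ q3
  q2 = 0 | a.(0 + 0) :: —a→ q3
  q3 = 0 | (0 + 0) :: stopped
Partition-refinement fixed point:
  B0 = {p0, q1}
  B1 = {p1, q3}
  B2 = {q0}
  B3 = {q2}
p0 ∈ B0, q0 ∈ B2 → different blocks

P ≁ Q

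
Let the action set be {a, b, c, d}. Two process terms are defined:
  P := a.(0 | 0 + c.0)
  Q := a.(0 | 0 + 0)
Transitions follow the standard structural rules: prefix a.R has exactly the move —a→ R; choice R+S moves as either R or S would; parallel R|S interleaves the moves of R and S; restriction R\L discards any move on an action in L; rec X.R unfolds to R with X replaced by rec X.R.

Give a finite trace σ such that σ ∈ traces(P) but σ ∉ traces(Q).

ac

LTS(P): 3 reachable states
  u0 = a.(0 | 0 + c.0) has moves --a--▸ u1
  u1 = 0 | 0 + c.0 has moves --c--▸ u2
  u2 = 0 has moves (no moves)
LTS(Q): 2 reachable states
  v0 = a.(0 | 0 + 0) has moves --a--▸ v1
  v1 = 0 | 0 + 0 has moves (no moves)
Trace ⟨ac⟩ through P, begin at {u0}:
  after a @ step 1: {u1}
  after c @ step 2: {u2}
  ✓ P
Trace ⟨ac⟩ through Q, begin at {v0}:
  after a @ step 1: {v1}
  after c @ step 2: ∅ (Q stuck)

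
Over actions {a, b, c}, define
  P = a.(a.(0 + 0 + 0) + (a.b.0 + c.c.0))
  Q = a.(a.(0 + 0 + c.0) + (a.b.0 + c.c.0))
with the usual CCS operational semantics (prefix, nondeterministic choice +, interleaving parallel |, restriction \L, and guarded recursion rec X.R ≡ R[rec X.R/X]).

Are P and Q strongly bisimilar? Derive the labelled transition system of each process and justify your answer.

P ≁ Q

P's transition system — 6 states:
  p0 = a.(a.(0 + 0 + 0) + (a.b.0 + c.c.0)) | =a=> p1
  p1 = a.(0 + 0 + 0) + (a.b.0 + c.c.0) | =a=> p2, =a=> p3, =c=> p4
  p2 = 0 + 0 + 0 | ∅
  p3 = b.0 | =b=> p5
  p4 = c.0 | =c=> p5
  p5 = 0 | ∅
Q's transition system — 6 states:
  q0 = a.(a.(0 + 0 + c.0) + (a.b.0 + c.c.0)) | =a=> q1
  q1 = a.(0 + 0 + c.0) + (a.b.0 + c.c.0) | =a=> q2, =a=> q3, =c=> q4
  q2 = 0 + 0 + c.0 | =c=> q5
  q3 = b.0 | =b=> q5
  q4 = c.0 | =c=> q5
  q5 = 0 | ∅
Bisimilarity quotient blocks:
  B0 = {p0}
  B1 = {p1}
  B2 = {p2, p5, q5}
  B3 = {p4, q2, q4}
  B4 = {p3, q3}
  B5 = {q0}
  B6 = {q1}
p0 ∈ B0, q0 ∈ B5 → different blocks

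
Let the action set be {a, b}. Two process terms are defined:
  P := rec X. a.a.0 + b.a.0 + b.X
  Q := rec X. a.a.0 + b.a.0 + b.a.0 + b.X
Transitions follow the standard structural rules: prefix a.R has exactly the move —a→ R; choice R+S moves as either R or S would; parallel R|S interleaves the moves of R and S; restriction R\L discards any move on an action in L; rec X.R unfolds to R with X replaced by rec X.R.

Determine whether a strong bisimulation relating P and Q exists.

Reachable graph of P (3 states):
  u0 = rec X. a.a.0 + b.a.0 + b.X :: ··a··> u1, ··b··> u0, ··b··> u1
  u1 = a.0 :: ··a··> u2
  u2 = 0 :: stopped
Reachable graph of Q (3 states):
  v0 = rec X. a.a.0 + b.a.0 + b.a.0 + b.X :: ··a··> v1, ··b··> v0, ··b··> v1
  v1 = a.0 :: ··a··> v2
  v2 = 0 :: stopped
Bisimilarity quotient blocks:
  B0 = {u0, v0}
  B1 = {u1, v1}
  B2 = {u2, v2}
u0 ∈ B0, v0 ∈ B0 → same block

P ~ Q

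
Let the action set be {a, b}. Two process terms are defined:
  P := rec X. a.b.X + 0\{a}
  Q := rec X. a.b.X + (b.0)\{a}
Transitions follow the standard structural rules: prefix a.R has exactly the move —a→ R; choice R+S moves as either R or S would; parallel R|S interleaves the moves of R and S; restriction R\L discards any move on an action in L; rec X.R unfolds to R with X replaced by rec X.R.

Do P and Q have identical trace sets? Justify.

NO — witness ⟨b⟩

LTS(P): 2 reachable states
  p0 = rec X. a.b.X + 0\{a} → ··a··> p1
  p1 = b.(rec X. a.b.X + 0\{a}) → ··b··> p0
LTS(Q): 3 reachable states
  q0 = rec X. a.b.X + (b.0)\{a} → ··a··> q1, ··b··> q2
  q1 = b.(rec X. a.b.X + (b.0)\{a}) → ··b··> q0
  q2 = 0\{a} → stopped
Trace ⟨b⟩ through Q, begin at {q0}:
  [1] b ⇒ {q2}
  ✓ Q
Trace ⟨b⟩ through P, begin at {p0}:
  [1] b ⇒ no successor for P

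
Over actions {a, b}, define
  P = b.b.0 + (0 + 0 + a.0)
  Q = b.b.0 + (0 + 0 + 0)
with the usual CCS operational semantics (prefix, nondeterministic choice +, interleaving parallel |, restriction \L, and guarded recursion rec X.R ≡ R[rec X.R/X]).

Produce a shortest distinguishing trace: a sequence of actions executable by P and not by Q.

Reachable graph of P (3 states):
  s0 = b.b.0 + (0 + 0 + a.0) ⊢ --a--▸ s1, --b--▸ s2
  s1 = 0 ⊢ stopped
  s2 = b.0 ⊢ --b--▸ s1
Reachable graph of Q (3 states):
  t0 = b.b.0 + (0 + 0 + 0) ⊢ --b--▸ t1
  t1 = b.0 ⊢ --b--▸ t2
  t2 = 0 ⊢ stopped
Run σ = ⟨a⟩ on P: start {s0}
  step 1 (a): {s1}
  P completes σ.
Run σ = ⟨a⟩ on Q: start {t0}
  step 1 (a): ∅ (Q stuck)

a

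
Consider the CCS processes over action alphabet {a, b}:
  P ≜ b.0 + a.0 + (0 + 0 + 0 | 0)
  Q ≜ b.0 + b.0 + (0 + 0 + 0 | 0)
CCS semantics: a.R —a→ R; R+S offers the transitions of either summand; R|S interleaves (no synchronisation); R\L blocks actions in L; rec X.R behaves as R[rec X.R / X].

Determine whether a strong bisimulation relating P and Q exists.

not bisimilar

P's transition system — 2 states:
  s0 = b.0 + a.0 + (0 + 0 + 0 | 0) has moves —a→ s1, —b→ s1
  s1 = 0 has moves stopped
Q's transition system — 2 states:
  t0 = b.0 + b.0 + (0 + 0 + 0 | 0) has moves —b→ t1
  t1 = 0 has moves stopped
Bisimilarity quotient blocks:
  B0 = {s0}
  B1 = {s1, t1}
  B2 = {t0}
s0 ∈ B0, t0 ∈ B2 → different blocks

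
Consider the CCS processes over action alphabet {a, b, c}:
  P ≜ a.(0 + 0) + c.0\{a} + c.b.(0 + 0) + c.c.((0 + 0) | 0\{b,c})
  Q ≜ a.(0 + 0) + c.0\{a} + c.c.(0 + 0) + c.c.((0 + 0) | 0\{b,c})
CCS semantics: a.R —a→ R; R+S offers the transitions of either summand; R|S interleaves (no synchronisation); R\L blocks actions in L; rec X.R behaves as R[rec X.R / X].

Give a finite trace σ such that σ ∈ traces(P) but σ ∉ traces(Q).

cb

Reachable graph of P (6 states):
  s0 = a.(0 + 0) + c.0\{a} + c.b.(0 + 0) + c.c.((0 + 0) | 0\{b,c}) | ··a··> s1, ··c··> s2, ··c··> s3, ··c··> s4
  s1 = 0 + 0 | deadlocked
  s2 = 0\{a} | deadlocked
  s3 = b.(0 + 0) | ··b··> s1
  s4 = c.((0 + 0) | 0\{b,c}) | ··c··> s5
  s5 = (0 + 0) | 0\{b,c} | deadlocked
Reachable graph of Q (6 states):
  t0 = a.(0 + 0) + c.0\{a} + c.c.(0 + 0) + c.c.((0 + 0) | 0\{b,c}) | ··a··> t1, ··c··> t2, ··c··> t3, ··c··> t4
  t1 = 0 + 0 | deadlocked
  t2 = 0\{a} | deadlocked
  t3 = c.((0 + 0) | 0\{b,c}) | ··c··> t5
  t4 = c.(0 + 0) | ··c··> t1
  t5 = (0 + 0) | 0\{b,c} | deadlocked
Run σ = ⟨cb⟩ on P: start {s0}
  after c @ step 1: {s2, s3, s4}
  after b @ step 2: {s1}
  P completes σ.
Run σ = ⟨cb⟩ on Q: start {t0}
  after c @ step 1: {t2, t3, t4}
  after b @ step 2: ∅  — Q cannot continue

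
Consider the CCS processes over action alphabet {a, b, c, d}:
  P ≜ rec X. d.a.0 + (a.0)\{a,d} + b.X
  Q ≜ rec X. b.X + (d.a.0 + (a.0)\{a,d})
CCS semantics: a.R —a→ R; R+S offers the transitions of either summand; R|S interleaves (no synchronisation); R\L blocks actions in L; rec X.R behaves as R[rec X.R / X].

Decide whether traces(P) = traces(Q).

YES

P's transition system — 3 states:
  p0 = rec X. d.a.0 + (a.0)\{a,d} + b.X → =b=> p0, =d=> p1
  p1 = a.0 → =a=> p2
  p2 = 0 → stopped
Q's transition system — 3 states:
  q0 = rec X. b.X + (d.a.0 + (a.0)\{a,d}) → =b=> q0, =d=> q1
  q1 = a.0 → =a=> q2
  q2 = 0 → stopped
Coarsest stable partition (strong bisimilarity classes):
  B0 = {p0, q0}
  B1 = {p1, q1}
  B2 = {p2, q2}
p0 ∈ B0, q0 ∈ B0 → same block
Bisimilar ⇒ trace-equivalent.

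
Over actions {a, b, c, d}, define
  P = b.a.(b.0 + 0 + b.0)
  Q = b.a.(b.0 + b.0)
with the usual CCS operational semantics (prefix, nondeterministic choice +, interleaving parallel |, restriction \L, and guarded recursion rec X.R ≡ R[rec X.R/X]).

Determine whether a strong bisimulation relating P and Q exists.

Reachable graph of P (4 states):
  s0 = b.a.(b.0 + 0 + b.0) has moves -b-> s1
  s1 = a.(b.0 + 0 + b.0) has moves -a-> s2
  s2 = b.0 + 0 + b.0 has moves -b-> s3
  s3 = 0 has moves ·
Reachable graph of Q (4 states):
  t0 = b.a.(b.0 + b.0) has moves -b-> t1
  t1 = a.(b.0 + b.0) has moves -a-> t2
  t2 = b.0 + b.0 has moves -b-> t3
  t3 = 0 has moves ·
Bisimilarity quotient blocks:
  B0 = {s0, t0}
  B1 = {s1, t1}
  B2 = {s2, t2}
  B3 = {s3, t3}
s0 ∈ B0, t0 ∈ B0 → same block

P ~ Q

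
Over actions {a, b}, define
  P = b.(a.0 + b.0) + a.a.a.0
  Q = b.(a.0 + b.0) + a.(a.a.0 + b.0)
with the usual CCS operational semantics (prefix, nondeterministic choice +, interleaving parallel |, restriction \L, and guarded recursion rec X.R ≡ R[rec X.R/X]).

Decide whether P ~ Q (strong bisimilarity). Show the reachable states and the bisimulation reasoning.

not bisimilar

LTS(P): 5 reachable states
  s0 = b.(a.0 + b.0) + a.a.a.0 → =a=> s1, =b=> s2
  s1 = a.a.0 → =a=> s3
  s2 = a.0 + b.0 → =a=> s4, =b=> s4
  s3 = a.0 → =a=> s4
  s4 = 0 → (no moves)
LTS(Q): 5 reachable states
  t0 = b.(a.0 + b.0) + a.(a.a.0 + b.0) → =a=> t1, =b=> t2
  t1 = a.a.0 + b.0 → =a=> t3, =b=> t4
  t2 = a.0 + b.0 → =a=> t4, =b=> t4
  t3 = a.0 → =a=> t4
  t4 = 0 → (no moves)
Partition-refinement fixed point:
  B0 = {s0}
  B1 = {s1}
  B2 = {s3, t3}
  B3 = {s4, t4}
  B4 = {s2, t2}
  B5 = {t0}
  B6 = {t1}
s0 ∈ B0, t0 ∈ B5 → different blocks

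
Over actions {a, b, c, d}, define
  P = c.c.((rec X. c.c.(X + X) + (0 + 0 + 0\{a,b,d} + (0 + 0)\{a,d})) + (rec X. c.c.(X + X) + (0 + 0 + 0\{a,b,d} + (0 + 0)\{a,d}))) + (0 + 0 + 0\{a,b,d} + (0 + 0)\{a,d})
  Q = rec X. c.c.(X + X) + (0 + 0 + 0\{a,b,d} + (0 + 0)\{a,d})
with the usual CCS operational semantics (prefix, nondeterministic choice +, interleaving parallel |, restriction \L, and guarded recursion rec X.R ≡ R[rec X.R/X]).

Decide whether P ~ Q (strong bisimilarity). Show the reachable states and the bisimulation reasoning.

YES

LTS(P): 3 reachable states
  p0 = c.c.((rec X. c.c.(X + X) + (0 + 0 + 0\{a,b,d} + (0 + 0)\{a,d})) + (rec X. c.c.(X + X) + (0 + 0 + 0\{a,b,d} + (0 + 0)\{a,d}))) + (0 + 0 + 0\{a,b,d} + (0 + 0)\{a,d}) | =c=> p1
  p1 = c.((rec X. c.c.(X + X) + (0 + 0 + 0\{a,b,d} + (0 + 0)\{a,d})) + (rec X. c.c.(X + X) + (0 + 0 + 0\{a,b,d} + (0 + 0)\{a,d}))) | =c=> p2
  p2 = (rec X. c.c.(X + X) + (0 + 0 + 0\{a,b,d} + (0 + 0)\{a,d})) + (rec X. c.c.(X + X) + (0 + 0 + 0\{a,b,d} + (0 + 0)\{a,d})) | =c=> p1
LTS(Q): 3 reachable states
  q0 = rec X. c.c.(X + X) + (0 + 0 + 0\{a,b,d} + (0 + 0)\{a,d}) | =c=> q1
  q1 = c.((rec X. c.c.(X + X) + (0 + 0 + 0\{a,b,d} + (0 + 0)\{a,d})) + (rec X. c.c.(X + X) + (0 + 0 + 0\{a,b,d} + (0 + 0)\{a,d}))) | =c=> q2
  q2 = (rec X. c.c.(X + X) + (0 + 0 + 0\{a,b,d} + (0 + 0)\{a,d})) + (rec X. c.c.(X + X) + (0 + 0 + 0\{a,b,d} + (0 + 0)\{a,d})) | =c=> q1
Partition-refinement fixed point:
  B0 = {p0, p1, p2, q0, q1, q2}
p0 ∈ B0, q0 ∈ B0 → same block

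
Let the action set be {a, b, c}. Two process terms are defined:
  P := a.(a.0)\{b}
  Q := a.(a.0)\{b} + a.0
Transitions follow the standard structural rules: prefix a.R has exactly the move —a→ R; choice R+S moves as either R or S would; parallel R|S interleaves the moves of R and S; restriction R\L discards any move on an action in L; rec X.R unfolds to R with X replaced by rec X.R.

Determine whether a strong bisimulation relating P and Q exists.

LTS(P): 3 reachable states
  m0 = a.(a.0)\{b} | —a→ m1
  m1 = (a.0)\{b} | —a→ m2
  m2 = 0\{b} | ·
LTS(Q): 4 reachable states
  n0 = a.(a.0)\{b} + a.0 | —a→ n1, —a→ n2
  n1 = (a.0)\{b} | —a→ n3
  n2 = 0 | ·
  n3 = 0\{b} | ·
Partition-refinement fixed point:
  B0 = {m0}
  B1 = {m1, n1}
  B2 = {m2, n2, n3}
  B3 = {n0}
m0 ∈ B0, n0 ∈ B3 → different blocks

NO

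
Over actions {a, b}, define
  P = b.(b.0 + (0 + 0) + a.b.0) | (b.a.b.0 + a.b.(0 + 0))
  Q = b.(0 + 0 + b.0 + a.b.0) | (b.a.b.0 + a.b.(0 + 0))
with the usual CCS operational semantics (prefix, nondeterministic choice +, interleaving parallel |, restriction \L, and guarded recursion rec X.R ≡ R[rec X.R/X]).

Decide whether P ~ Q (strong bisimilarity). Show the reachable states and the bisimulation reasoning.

Reachable graph of P (24 states):
  s0 = b.(b.0 + (0 + 0) + a.b.0) | (b.a.b.0 + a.b.(0 + 0)) :: ··a··> s1, ··b··> s2, ··b··> s3
  s1 = b.(b.0 + (0 + 0) + a.b.0) | b.(0 + 0) :: ··b··> s4, ··b··> s5
  s2 = (b.0 + (0 + 0) + a.b.0) | (b.a.b.0 + a.b.(0 + 0)) :: ··a··> s4, ··a··> s6, ··b··> s7, ··b··> s8
  s3 = b.(b.0 + (0 + 0) + a.b.0) | a.b.0 :: ··a··> s9, ··b··> s7
  s4 = (b.0 + (0 + 0) + a.b.0) | b.(0 + 0) :: ··a··> s10, ··b··> s11, ··b··> s12
  s5 = b.(b.0 + (0 + 0) + a.b.0) | (0 + 0) :: ··b··> s11
  s6 = b.0 | (b.a.b.0 + a.b.(0 + 0)) :: ··a··> s10, ··b··> s13, ··b··> s8
  s7 = (b.0 + (0 + 0) + a.b.0) | a.b.0 :: ··a··> s13, ··a··> s14, ··b··> s15
  s8 = 0 | (b.a.b.0 + a.b.(0 + 0)) :: ··a··> s12, ··b··> s15
  s9 = b.(b.0 + (0 + 0) + a.b.0) | b.0 :: ··b··> s14, ··b··> s16
  s10 = b.0 | b.(0 + 0) :: ··b··> s12, ··b··> s17
  s11 = (b.0 + (0 + 0) + a.b.0) | (0 + 0) :: ··a··> s17, ··b··> s18
  s12 = 0 | b.(0 + 0) :: ··b··> s18
  s13 = b.0 | a.b.0 :: ··a··> s19, ··b··> s15
  s14 = (b.0 + (0 + 0) + a.b.0) | b.0 :: ··a··> s19, ··b··> s20, ··b··> s21
  s15 = 0 | a.b.0 :: ··a··> s21
  s16 = b.(b.0 + (0 + 0) + a.b.0) | 0 :: ··b··> s20
  s17 = b.0 | (0 + 0) :: ··b··> s18
  s18 = 0 | (0 + 0) :: (no moves)
  s19 = b.0 | b.0 :: ··b··> s21, ··b··> s22
  s20 = (b.0 + (0 + 0) + a.b.0) | 0 :: ··a··> s22, ··b··> s23
  s21 = 0 | b.0 :: ··b··> s23
  s22 = b.0 | 0 :: ··b··> s23
  s23 = 0 | 0 :: (no moves)
Reachable graph of Q (24 states):
  t0 = b.(0 + 0 + b.0 + a.b.0) | (b.a.b.0 + a.b.(0 + 0)) :: ··a··> t1, ··b··> t2, ··b··> t3
  t1 = b.(0 + 0 + b.0 + a.b.0) | b.(0 + 0) :: ··b··> t4, ··b··> t5
  t2 = (0 + 0 + b.0 + a.b.0) | (b.a.b.0 + a.b.(0 + 0)) :: ··a··> t4, ··a··> t6, ··b··> t7, ··b··> t8
  t3 = b.(0 + 0 + b.0 + a.b.0) | a.b.0 :: ··a··> t9, ··b··> t7
  t4 = (0 + 0 + b.0 + a.b.0) | b.(0 + 0) :: ··a··> t10, ··b··> t11, ··b··> t12
  t5 = b.(0 + 0 + b.0 + a.b.0) | (0 + 0) :: ··b··> t11
  t6 = b.0 | (b.a.b.0 + a.b.(0 + 0)) :: ··a··> t10, ··b··> t13, ··b··> t8
  t7 = (0 + 0 + b.0 + a.b.0) | a.b.0 :: ··a··> t13, ··a··> t14, ··b··> t15
  t8 = 0 | (b.a.b.0 + a.b.(0 + 0)) :: ··a··> t12, ··b··> t15
  t9 = b.(0 + 0 + b.0 + a.b.0) | b.0 :: ··b··> t14, ··b··> t16
  t10 = b.0 | b.(0 + 0) :: ··b··> t12, ··b··> t17
  t11 = (0 + 0 + b.0 + a.b.0) | (0 + 0) :: ··a··> t17, ··b··> t18
  t12 = 0 | b.(0 + 0) :: ··b··> t18
  t13 = b.0 | a.b.0 :: ··a··> t19, ··b··> t15
  t14 = (0 + 0 + b.0 + a.b.0) | b.0 :: ··a··> t19, ··b··> t20, ··b··> t21
  t15 = 0 | a.b.0 :: ··a··> t21
  t16 = b.(0 + 0 + b.0 + a.b.0) | 0 :: ··b··> t20
  t17 = b.0 | (0 + 0) :: ··b··> t18
  t18 = 0 | (0 + 0) :: (no moves)
  t19 = b.0 | b.0 :: ··b··> t21, ··b··> t22
  t20 = (0 + 0 + b.0 + a.b.0) | 0 :: ··a··> t22, ··b··> t23
  t21 = 0 | b.0 :: ··b··> t23
  t22 = b.0 | 0 :: ··b··> t23
  t23 = 0 | 0 :: (no moves)
Coarsest stable partition (strong bisimilarity classes):
  B0 = {s0, t0}
  B1 = {s2, t2}
  B2 = {s8, t8}
  B3 = {s15, t15}
  B4 = {s12, s17, s21, s22, t12, t17, t21, t22}
  B5 = {s18, s23, t18, t23}
  B6 = {s7, t7}
  B7 = {s14, s4, t14, t4}
  B8 = {s10, s19, t10, t19}
  B9 = {s11, s20, t11, t20}
  B10 = {s13, t13}
  B11 = {s6, t6}
  B12 = {s1, s9, t1, t9}
  B13 = {s16, s5, t16, t5}
  B14 = {s3, t3}
s0 ∈ B0, t0 ∈ B0 → same block

bisimilar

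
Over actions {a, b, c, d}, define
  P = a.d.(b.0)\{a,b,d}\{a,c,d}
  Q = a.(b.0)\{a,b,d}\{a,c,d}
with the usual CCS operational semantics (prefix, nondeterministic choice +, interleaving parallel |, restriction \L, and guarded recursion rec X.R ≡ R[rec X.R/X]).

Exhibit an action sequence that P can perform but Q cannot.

Reachable graph of P (3 states):
  u0 = a.d.(b.0)\{a,b,d}\{a,c,d} → -a-> u1
  u1 = d.(b.0)\{a,b,d}\{a,c,d} → -d-> u2
  u2 = (b.0)\{a,b,d}\{a,c,d} → (no moves)
Reachable graph of Q (2 states):
  v0 = a.(b.0)\{a,b,d}\{a,c,d} → -a-> v1
  v1 = (b.0)\{a,b,d}\{a,c,d} → (no moves)
Run σ = ⟨ad⟩ on P: start {u0}
  [1] a ⇒ {u1}
  [2] d ⇒ {u2}
  P completes σ.
Run σ = ⟨ad⟩ on Q: start {v0}
  [1] a ⇒ {v1}
  [2] d ⇒ ∅  — Q cannot continue

ad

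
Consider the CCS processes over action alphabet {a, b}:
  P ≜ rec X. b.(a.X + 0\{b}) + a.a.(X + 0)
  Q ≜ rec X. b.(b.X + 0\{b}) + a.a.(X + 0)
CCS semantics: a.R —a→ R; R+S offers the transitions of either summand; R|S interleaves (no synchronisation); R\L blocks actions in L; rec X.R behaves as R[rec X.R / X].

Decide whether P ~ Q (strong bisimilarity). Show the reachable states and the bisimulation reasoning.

not bisimilar

LTS(P): 4 reachable states
  s0 = rec X. b.(a.X + 0\{b}) + a.a.(X + 0) → --a--▸ s1, --b--▸ s2
  s1 = a.((rec X. b.(a.X + 0\{b}) + a.a.(X + 0)) + 0) → --a--▸ s3
  s2 = a.(rec X. b.(a.X + 0\{b}) + a.a.(X + 0)) + 0\{b} → --a--▸ s0
  s3 = (rec X. b.(a.X + 0\{b}) + a.a.(X + 0)) + 0 → --a--▸ s1, --b--▸ s2
LTS(Q): 4 reachable states
  t0 = rec X. b.(b.X + 0\{b}) + a.a.(X + 0) → --a--▸ t1, --b--▸ t2
  t1 = a.((rec X. b.(b.X + 0\{b}) + a.a.(X + 0)) + 0) → --a--▸ t3
  t2 = b.(rec X. b.(b.X + 0\{b}) + a.a.(X + 0)) + 0\{b} → --b--▸ t0
  t3 = (rec X. b.(b.X + 0\{b}) + a.a.(X + 0)) + 0 → --a--▸ t1, --b--▸ t2
Coarsest stable partition (strong bisimilarity classes):
  B0 = {s0, s3}
  B1 = {s1, s2}
  B2 = {t0, t3}
  B3 = {t2}
  B4 = {t1}
s0 ∈ B0, t0 ∈ B2 → different blocks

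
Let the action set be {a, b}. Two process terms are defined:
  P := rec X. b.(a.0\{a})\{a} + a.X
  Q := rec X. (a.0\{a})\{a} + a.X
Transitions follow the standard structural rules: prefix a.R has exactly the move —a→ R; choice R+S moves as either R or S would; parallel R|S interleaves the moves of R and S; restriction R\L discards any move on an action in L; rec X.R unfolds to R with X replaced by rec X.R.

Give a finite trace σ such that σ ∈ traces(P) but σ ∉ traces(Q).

b

LTS(P): 2 reachable states
  u0 = rec X. b.(a.0\{a})\{a} + a.X | —a→ u0, —b→ u1
  u1 = (a.0\{a})\{a} | (no moves)
LTS(Q): 1 reachable states
  v0 = rec X. (a.0\{a})\{a} + a.X | —a→ v0
Trace ⟨b⟩ through P, begin at {u0}:
  after b @ step 1: {u1}
  ✓ P
Trace ⟨b⟩ through Q, begin at {v0}:
  after b @ step 1: ∅  — Q cannot continue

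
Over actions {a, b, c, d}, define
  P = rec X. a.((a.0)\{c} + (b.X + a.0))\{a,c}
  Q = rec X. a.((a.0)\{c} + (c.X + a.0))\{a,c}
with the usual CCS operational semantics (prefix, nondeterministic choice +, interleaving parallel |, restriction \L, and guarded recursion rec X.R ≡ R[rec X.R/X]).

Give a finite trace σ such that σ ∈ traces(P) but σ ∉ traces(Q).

P's transition system — 3 states:
  m0 = rec X. a.((a.0)\{c} + (b.X + a.0))\{a,c} :: ··a··> m1
  m1 = ((a.0)\{c} + (b.(rec X. a.((a.0)\{c} + (b.X + a.0))\{a,c}) + a.0))\{a,c} :: ··b··> m2
  m2 = (rec X. a.((a.0)\{c} + (b.X + a.0))\{a,c})\{a,c} :: ∅
Q's transition system — 2 states:
  n0 = rec X. a.((a.0)\{c} + (c.X + a.0))\{a,c} :: ··a··> n1
  n1 = ((a.0)\{c} + (c.(rec X. a.((a.0)\{c} + (c.X + a.0))\{a,c}) + a.0))\{a,c} :: ∅
Executing ab from P (initial set {m0}):
  after a @ step 1: {m1}
  after b @ step 2: {m2}
  ✓ P
Executing ab from Q (initial set {n0}):
  after a @ step 1: {n1}
  after b @ step 2: ∅  — Q cannot continue

ab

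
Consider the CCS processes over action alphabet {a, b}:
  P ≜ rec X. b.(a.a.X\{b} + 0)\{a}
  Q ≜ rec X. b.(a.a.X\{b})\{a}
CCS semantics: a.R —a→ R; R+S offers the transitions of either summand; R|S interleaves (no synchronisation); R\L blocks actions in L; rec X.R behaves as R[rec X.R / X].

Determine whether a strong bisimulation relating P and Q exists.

Reachable graph of P (2 states):
  s0 = rec X. b.(a.a.X\{b} + 0)\{a} | —b→ s1
  s1 = (a.a.(rec X. b.(a.a.X\{b} + 0)\{a})\{b} + 0)\{a} | ·
Reachable graph of Q (2 states):
  t0 = rec X. b.(a.a.X\{b})\{a} | —b→ t1
  t1 = (a.a.(rec X. b.(a.a.X\{b})\{a})\{b})\{a} | ·
Coarsest stable partition (strong bisimilarity classes):
  B0 = {s0, t0}
  B1 = {s1, t1}
s0 ∈ B0, t0 ∈ B0 → same block

bisimilar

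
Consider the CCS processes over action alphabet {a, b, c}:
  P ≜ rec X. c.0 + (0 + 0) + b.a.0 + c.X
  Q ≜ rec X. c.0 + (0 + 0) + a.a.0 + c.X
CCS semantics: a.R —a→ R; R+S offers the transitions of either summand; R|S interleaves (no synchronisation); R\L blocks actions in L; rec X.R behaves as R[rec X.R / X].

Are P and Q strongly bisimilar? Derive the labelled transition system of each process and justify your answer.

LTS(P): 3 reachable states
  s0 = rec X. c.0 + (0 + 0) + b.a.0 + c.X has moves =b=> s1, =c=> s0, =c=> s2
  s1 = a.0 has moves =a=> s2
  s2 = 0 has moves ∅
LTS(Q): 3 reachable states
  t0 = rec X. c.0 + (0 + 0) + a.a.0 + c.X has moves =a=> t1, =c=> t0, =c=> t2
  t1 = a.0 has moves =a=> t2
  t2 = 0 has moves ∅
Partition-refinement fixed point:
  B0 = {s0}
  B1 = {s1, t1}
  B2 = {s2, t2}
  B3 = {t0}
s0 ∈ B0, t0 ∈ B3 → different blocks

not bisimilar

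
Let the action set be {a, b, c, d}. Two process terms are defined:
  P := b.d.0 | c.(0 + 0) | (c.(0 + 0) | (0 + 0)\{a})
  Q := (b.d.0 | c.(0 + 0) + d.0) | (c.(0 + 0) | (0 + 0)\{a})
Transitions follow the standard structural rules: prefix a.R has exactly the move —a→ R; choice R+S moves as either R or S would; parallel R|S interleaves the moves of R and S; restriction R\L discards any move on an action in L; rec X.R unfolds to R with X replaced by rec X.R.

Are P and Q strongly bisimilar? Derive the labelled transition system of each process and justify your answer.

Reachable graph of P (12 states):
  p0 = b.d.0 | c.(0 + 0) | (c.(0 + 0) | (0 + 0)\{a}) | --b--▸ p1, --c--▸ p2, --c--▸ p3
  p1 = d.0 | c.(0 + 0) | (c.(0 + 0) | (0 + 0)\{a}) | --c--▸ p4, --c--▸ p5, --d--▸ p6
  p2 = b.d.0 | (0 + 0) | (c.(0 + 0) | (0 + 0)\{a}) | --b--▸ p4, --c--▸ p7
  p3 = b.d.0 | c.(0 + 0) | ((0 + 0) | (0 + 0)\{a}) | --b--▸ p5, --c--▸ p7
  p4 = d.0 | (0 + 0) | (c.(0 + 0) | (0 + 0)\{a}) | --c--▸ p8, --d--▸ p9
  p5 = d.0 | c.(0 + 0) | ((0 + 0) | (0 + 0)\{a}) | --c--▸ p8, --d--▸ p10
  p6 = 0 | c.(0 + 0) | (c.(0 + 0) | (0 + 0)\{a}) | --c--▸ p10, --c--▸ p9
  p7 = b.d.0 | (0 + 0) | ((0 + 0) | (0 + 0)\{a}) | --b--▸ p8
  p8 = d.0 | (0 + 0) | ((0 + 0) | (0 + 0)\{a}) | --d--▸ p11
  p9 = 0 | (0 + 0) | (c.(0 + 0) | (0 + 0)\{a}) | --c--▸ p11
  p10 = 0 | c.(0 + 0) | ((0 + 0) | (0 + 0)\{a}) | --c--▸ p11
  p11 = 0 | (0 + 0) | ((0 + 0) | (0 + 0)\{a}) | ·
Reachable graph of Q (14 states):
  q0 = (b.d.0 | c.(0 + 0) + d.0) | (c.(0 + 0) | (0 + 0)\{a}) | --b--▸ q1, --c--▸ q2, --c--▸ q3, --d--▸ q4
  q1 = d.0 | c.(0 + 0) | (c.(0 + 0) | (0 + 0)\{a}) | --c--▸ q5, --c--▸ q6, --d--▸ q7
  q2 = (b.d.0 | c.(0 + 0) + d.0) | ((0 + 0) | (0 + 0)\{a}) | --b--▸ q6, --c--▸ q8, --d--▸ q9
  q3 = b.d.0 | (0 + 0) | (c.(0 + 0) | (0 + 0)\{a}) | --b--▸ q5, --c--▸ q8
  q4 = 0 | (c.(0 + 0) | (0 + 0)\{a}) | --c--▸ q9
  q5 = d.0 | (0 + 0) | (c.(0 + 0) | (0 + 0)\{a}) | --c--▸ q10, --d--▸ q11
  q6 = d.0 | c.(0 + 0) | ((0 + 0) | (0 + 0)\{a}) | --c--▸ q10, --d--▸ q12
  q7 = 0 | c.(0 + 0) | (c.(0 + 0) | (0 + 0)\{a}) | --c--▸ q11, --c--▸ q12
  q8 = b.d.0 | (0 + 0) | ((0 + 0) | (0 + 0)\{a}) | --b--▸ q10
  q9 = 0 | ((0 + 0) | (0 + 0)\{a}) | ·
  q10 = d.0 | (0 + 0) | ((0 + 0) | (0 + 0)\{a}) | --d--▸ q13
  q11 = 0 | (0 + 0) | (c.(0 + 0) | (0 + 0)\{a}) | --c--▸ q13
  q12 = 0 | c.(0 + 0) | ((0 + 0) | (0 + 0)\{a}) | --c--▸ q13
  q13 = 0 | (0 + 0) | ((0 + 0) | (0 + 0)\{a}) | ·
Bisimilarity quotient blocks:
  B0 = {p0}
  B1 = {p2, p3, q3}
  B2 = {p4, p5, q5, q6}
  B3 = {p10, p9, q11, q12, q4}
  B4 = {p11, q13, q9}
  B5 = {p8, q10}
  B6 = {p7, q8}
  B7 = {p1, q1}
  B8 = {p6, q7}
  B9 = {q0}
  B10 = {q2}
p0 ∈ B0, q0 ∈ B9 → different blocks

NO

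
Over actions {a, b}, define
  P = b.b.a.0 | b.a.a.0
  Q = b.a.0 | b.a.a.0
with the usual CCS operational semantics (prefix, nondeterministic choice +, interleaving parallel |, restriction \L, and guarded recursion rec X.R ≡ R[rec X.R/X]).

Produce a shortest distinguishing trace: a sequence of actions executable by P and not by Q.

Reachable graph of P (16 states):
  u0 = b.b.a.0 | b.a.a.0 ⊢ =b=> u1, =b=> u2
  u1 = b.a.0 | b.a.a.0 ⊢ =b=> u3, =b=> u4
  u2 = b.b.a.0 | a.a.0 ⊢ =a=> u5, =b=> u4
  u3 = a.0 | b.a.a.0 ⊢ =a=> u6, =b=> u7
  u4 = b.a.0 | a.a.0 ⊢ =a=> u8, =b=> u7
  u5 = b.b.a.0 | a.0 ⊢ =a=> u9, =b=> u8
  u6 = 0 | b.a.a.0 ⊢ =b=> u10
  u7 = a.0 | a.a.0 ⊢ =a=> u10, =a=> u11
  u8 = b.a.0 | a.0 ⊢ =a=> u12, =b=> u11
  u9 = b.b.a.0 | 0 ⊢ =b=> u12
  u10 = 0 | a.a.0 ⊢ =a=> u13
  u11 = a.0 | a.0 ⊢ =a=> u13, =a=> u14
  u12 = b.a.0 | 0 ⊢ =b=> u14
  u13 = 0 | a.0 ⊢ =a=> u15
  u14 = a.0 | 0 ⊢ =a=> u15
  u15 = 0 | 0 ⊢ (no moves)
Reachable graph of Q (12 states):
  v0 = b.a.0 | b.a.a.0 ⊢ =b=> v1, =b=> v2
  v1 = a.0 | b.a.a.0 ⊢ =a=> v3, =b=> v4
  v2 = b.a.0 | a.a.0 ⊢ =a=> v5, =b=> v4
  v3 = 0 | b.a.a.0 ⊢ =b=> v6
  v4 = a.0 | a.a.0 ⊢ =a=> v6, =a=> v7
  v5 = b.a.0 | a.0 ⊢ =a=> v8, =b=> v7
  v6 = 0 | a.a.0 ⊢ =a=> v9
  v7 = a.0 | a.0 ⊢ =a=> v10, =a=> v9
  v8 = b.a.0 | 0 ⊢ =b=> v10
  v9 = 0 | a.0 ⊢ =a=> v11
  v10 = a.0 | 0 ⊢ =a=> v11
  v11 = 0 | 0 ⊢ (no moves)
Executing bbb from P (initial set {u0}):
  step 1 (b): {u1, u2}
  step 2 (b): {u3, u4}
  step 3 (b): {u7}
  ✓ P
Executing bbb from Q (initial set {v0}):
  step 1 (b): {v1, v2}
  step 2 (b): {v4}
  step 3 (b): no successor for Q

bbb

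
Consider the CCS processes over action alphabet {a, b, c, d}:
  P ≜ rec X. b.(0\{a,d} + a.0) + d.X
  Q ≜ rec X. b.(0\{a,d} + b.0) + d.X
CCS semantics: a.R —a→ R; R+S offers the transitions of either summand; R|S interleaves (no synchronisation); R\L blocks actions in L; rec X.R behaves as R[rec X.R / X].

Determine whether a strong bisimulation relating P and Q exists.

P ≁ Q

LTS(P): 3 reachable states
  s0 = rec X. b.(0\{a,d} + a.0) + d.X has moves --b--▸ s1, --d--▸ s0
  s1 = 0\{a,d} + a.0 has moves --a--▸ s2
  s2 = 0 has moves (no moves)
LTS(Q): 3 reachable states
  t0 = rec X. b.(0\{a,d} + b.0) + d.X has moves --b--▸ t1, --d--▸ t0
  t1 = 0\{a,d} + b.0 has moves --b--▸ t2
  t2 = 0 has moves (no moves)
Coarsest stable partition (strong bisimilarity classes):
  B0 = {s0}
  B1 = {s1}
  B2 = {s2, t2}
  B3 = {t0}
  B4 = {t1}
s0 ∈ B0, t0 ∈ B3 → different blocks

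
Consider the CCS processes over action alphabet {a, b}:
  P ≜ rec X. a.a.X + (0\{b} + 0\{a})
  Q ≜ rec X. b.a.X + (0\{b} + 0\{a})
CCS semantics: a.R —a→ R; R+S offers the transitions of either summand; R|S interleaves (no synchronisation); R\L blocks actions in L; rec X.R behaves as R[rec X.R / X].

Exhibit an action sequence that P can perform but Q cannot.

Reachable graph of P (2 states):
  s0 = rec X. a.a.X + (0\{b} + 0\{a}) → --a--▸ s1
  s1 = a.(rec X. a.a.X + (0\{b} + 0\{a})) → --a--▸ s0
Reachable graph of Q (2 states):
  t0 = rec X. b.a.X + (0\{b} + 0\{a}) → --b--▸ t1
  t1 = a.(rec X. b.a.X + (0\{b} + 0\{a})) → --a--▸ t0
Run σ = ⟨a⟩ on P: start {s0}
  step 1 (a): {s1}
  — P admits the full trace.
Run σ = ⟨a⟩ on Q: start {t0}
  step 1 (a): ∅ (Q stuck)

a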